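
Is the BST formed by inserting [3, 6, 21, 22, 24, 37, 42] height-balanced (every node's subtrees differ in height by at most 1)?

Tree (level-order array): [3, None, 6, None, 21, None, 22, None, 24, None, 37, None, 42]
Definition: a tree is height-balanced if, at every node, |h(left) - h(right)| <= 1 (empty subtree has height -1).
Bottom-up per-node check:
  node 42: h_left=-1, h_right=-1, diff=0 [OK], height=0
  node 37: h_left=-1, h_right=0, diff=1 [OK], height=1
  node 24: h_left=-1, h_right=1, diff=2 [FAIL (|-1-1|=2 > 1)], height=2
  node 22: h_left=-1, h_right=2, diff=3 [FAIL (|-1-2|=3 > 1)], height=3
  node 21: h_left=-1, h_right=3, diff=4 [FAIL (|-1-3|=4 > 1)], height=4
  node 6: h_left=-1, h_right=4, diff=5 [FAIL (|-1-4|=5 > 1)], height=5
  node 3: h_left=-1, h_right=5, diff=6 [FAIL (|-1-5|=6 > 1)], height=6
Node 24 violates the condition: |-1 - 1| = 2 > 1.
Result: Not balanced


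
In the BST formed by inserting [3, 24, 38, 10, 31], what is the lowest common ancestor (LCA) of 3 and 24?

Tree insertion order: [3, 24, 38, 10, 31]
Tree (level-order array): [3, None, 24, 10, 38, None, None, 31]
In a BST, the LCA of p=3, q=24 is the first node v on the
root-to-leaf path with p <= v <= q (go left if both < v, right if both > v).
Walk from root:
  at 3: 3 <= 3 <= 24, this is the LCA
LCA = 3


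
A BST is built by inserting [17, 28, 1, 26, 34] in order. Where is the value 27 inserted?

Starting tree (level order): [17, 1, 28, None, None, 26, 34]
Insertion path: 17 -> 28 -> 26
Result: insert 27 as right child of 26
Final tree (level order): [17, 1, 28, None, None, 26, 34, None, 27]


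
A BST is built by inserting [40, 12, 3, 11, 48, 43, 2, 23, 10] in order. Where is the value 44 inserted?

Starting tree (level order): [40, 12, 48, 3, 23, 43, None, 2, 11, None, None, None, None, None, None, 10]
Insertion path: 40 -> 48 -> 43
Result: insert 44 as right child of 43
Final tree (level order): [40, 12, 48, 3, 23, 43, None, 2, 11, None, None, None, 44, None, None, 10]


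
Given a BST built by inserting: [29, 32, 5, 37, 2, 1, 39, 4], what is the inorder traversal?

Tree insertion order: [29, 32, 5, 37, 2, 1, 39, 4]
Tree (level-order array): [29, 5, 32, 2, None, None, 37, 1, 4, None, 39]
Inorder traversal: [1, 2, 4, 5, 29, 32, 37, 39]


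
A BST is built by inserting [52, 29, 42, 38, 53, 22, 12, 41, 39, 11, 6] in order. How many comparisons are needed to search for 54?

Search path for 54: 52 -> 53
Found: False
Comparisons: 2


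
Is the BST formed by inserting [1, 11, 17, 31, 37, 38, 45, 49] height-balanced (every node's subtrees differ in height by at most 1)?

Tree (level-order array): [1, None, 11, None, 17, None, 31, None, 37, None, 38, None, 45, None, 49]
Definition: a tree is height-balanced if, at every node, |h(left) - h(right)| <= 1 (empty subtree has height -1).
Bottom-up per-node check:
  node 49: h_left=-1, h_right=-1, diff=0 [OK], height=0
  node 45: h_left=-1, h_right=0, diff=1 [OK], height=1
  node 38: h_left=-1, h_right=1, diff=2 [FAIL (|-1-1|=2 > 1)], height=2
  node 37: h_left=-1, h_right=2, diff=3 [FAIL (|-1-2|=3 > 1)], height=3
  node 31: h_left=-1, h_right=3, diff=4 [FAIL (|-1-3|=4 > 1)], height=4
  node 17: h_left=-1, h_right=4, diff=5 [FAIL (|-1-4|=5 > 1)], height=5
  node 11: h_left=-1, h_right=5, diff=6 [FAIL (|-1-5|=6 > 1)], height=6
  node 1: h_left=-1, h_right=6, diff=7 [FAIL (|-1-6|=7 > 1)], height=7
Node 38 violates the condition: |-1 - 1| = 2 > 1.
Result: Not balanced


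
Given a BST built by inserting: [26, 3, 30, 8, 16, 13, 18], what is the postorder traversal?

Tree insertion order: [26, 3, 30, 8, 16, 13, 18]
Tree (level-order array): [26, 3, 30, None, 8, None, None, None, 16, 13, 18]
Postorder traversal: [13, 18, 16, 8, 3, 30, 26]


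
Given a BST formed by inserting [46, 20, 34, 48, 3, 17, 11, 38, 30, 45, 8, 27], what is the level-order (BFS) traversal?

Tree insertion order: [46, 20, 34, 48, 3, 17, 11, 38, 30, 45, 8, 27]
Tree (level-order array): [46, 20, 48, 3, 34, None, None, None, 17, 30, 38, 11, None, 27, None, None, 45, 8]
BFS from the root, enqueuing left then right child of each popped node:
  queue [46] -> pop 46, enqueue [20, 48], visited so far: [46]
  queue [20, 48] -> pop 20, enqueue [3, 34], visited so far: [46, 20]
  queue [48, 3, 34] -> pop 48, enqueue [none], visited so far: [46, 20, 48]
  queue [3, 34] -> pop 3, enqueue [17], visited so far: [46, 20, 48, 3]
  queue [34, 17] -> pop 34, enqueue [30, 38], visited so far: [46, 20, 48, 3, 34]
  queue [17, 30, 38] -> pop 17, enqueue [11], visited so far: [46, 20, 48, 3, 34, 17]
  queue [30, 38, 11] -> pop 30, enqueue [27], visited so far: [46, 20, 48, 3, 34, 17, 30]
  queue [38, 11, 27] -> pop 38, enqueue [45], visited so far: [46, 20, 48, 3, 34, 17, 30, 38]
  queue [11, 27, 45] -> pop 11, enqueue [8], visited so far: [46, 20, 48, 3, 34, 17, 30, 38, 11]
  queue [27, 45, 8] -> pop 27, enqueue [none], visited so far: [46, 20, 48, 3, 34, 17, 30, 38, 11, 27]
  queue [45, 8] -> pop 45, enqueue [none], visited so far: [46, 20, 48, 3, 34, 17, 30, 38, 11, 27, 45]
  queue [8] -> pop 8, enqueue [none], visited so far: [46, 20, 48, 3, 34, 17, 30, 38, 11, 27, 45, 8]
Result: [46, 20, 48, 3, 34, 17, 30, 38, 11, 27, 45, 8]


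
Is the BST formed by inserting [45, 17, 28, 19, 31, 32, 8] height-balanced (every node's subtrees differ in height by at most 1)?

Tree (level-order array): [45, 17, None, 8, 28, None, None, 19, 31, None, None, None, 32]
Definition: a tree is height-balanced if, at every node, |h(left) - h(right)| <= 1 (empty subtree has height -1).
Bottom-up per-node check:
  node 8: h_left=-1, h_right=-1, diff=0 [OK], height=0
  node 19: h_left=-1, h_right=-1, diff=0 [OK], height=0
  node 32: h_left=-1, h_right=-1, diff=0 [OK], height=0
  node 31: h_left=-1, h_right=0, diff=1 [OK], height=1
  node 28: h_left=0, h_right=1, diff=1 [OK], height=2
  node 17: h_left=0, h_right=2, diff=2 [FAIL (|0-2|=2 > 1)], height=3
  node 45: h_left=3, h_right=-1, diff=4 [FAIL (|3--1|=4 > 1)], height=4
Node 17 violates the condition: |0 - 2| = 2 > 1.
Result: Not balanced


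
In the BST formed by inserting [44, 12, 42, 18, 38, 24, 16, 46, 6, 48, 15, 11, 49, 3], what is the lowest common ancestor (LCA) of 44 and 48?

Tree insertion order: [44, 12, 42, 18, 38, 24, 16, 46, 6, 48, 15, 11, 49, 3]
Tree (level-order array): [44, 12, 46, 6, 42, None, 48, 3, 11, 18, None, None, 49, None, None, None, None, 16, 38, None, None, 15, None, 24]
In a BST, the LCA of p=44, q=48 is the first node v on the
root-to-leaf path with p <= v <= q (go left if both < v, right if both > v).
Walk from root:
  at 44: 44 <= 44 <= 48, this is the LCA
LCA = 44


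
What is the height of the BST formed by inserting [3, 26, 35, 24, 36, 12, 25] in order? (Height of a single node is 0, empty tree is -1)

Insertion order: [3, 26, 35, 24, 36, 12, 25]
Tree (level-order array): [3, None, 26, 24, 35, 12, 25, None, 36]
Compute height bottom-up (empty subtree = -1):
  height(12) = 1 + max(-1, -1) = 0
  height(25) = 1 + max(-1, -1) = 0
  height(24) = 1 + max(0, 0) = 1
  height(36) = 1 + max(-1, -1) = 0
  height(35) = 1 + max(-1, 0) = 1
  height(26) = 1 + max(1, 1) = 2
  height(3) = 1 + max(-1, 2) = 3
Height = 3


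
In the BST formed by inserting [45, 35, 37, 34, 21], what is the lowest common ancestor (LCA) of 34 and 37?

Tree insertion order: [45, 35, 37, 34, 21]
Tree (level-order array): [45, 35, None, 34, 37, 21]
In a BST, the LCA of p=34, q=37 is the first node v on the
root-to-leaf path with p <= v <= q (go left if both < v, right if both > v).
Walk from root:
  at 45: both 34 and 37 < 45, go left
  at 35: 34 <= 35 <= 37, this is the LCA
LCA = 35


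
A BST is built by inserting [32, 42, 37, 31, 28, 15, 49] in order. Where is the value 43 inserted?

Starting tree (level order): [32, 31, 42, 28, None, 37, 49, 15]
Insertion path: 32 -> 42 -> 49
Result: insert 43 as left child of 49
Final tree (level order): [32, 31, 42, 28, None, 37, 49, 15, None, None, None, 43]


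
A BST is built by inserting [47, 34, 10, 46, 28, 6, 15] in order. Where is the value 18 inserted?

Starting tree (level order): [47, 34, None, 10, 46, 6, 28, None, None, None, None, 15]
Insertion path: 47 -> 34 -> 10 -> 28 -> 15
Result: insert 18 as right child of 15
Final tree (level order): [47, 34, None, 10, 46, 6, 28, None, None, None, None, 15, None, None, 18]


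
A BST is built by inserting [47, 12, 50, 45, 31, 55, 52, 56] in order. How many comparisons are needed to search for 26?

Search path for 26: 47 -> 12 -> 45 -> 31
Found: False
Comparisons: 4


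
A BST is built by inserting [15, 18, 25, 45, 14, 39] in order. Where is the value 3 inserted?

Starting tree (level order): [15, 14, 18, None, None, None, 25, None, 45, 39]
Insertion path: 15 -> 14
Result: insert 3 as left child of 14
Final tree (level order): [15, 14, 18, 3, None, None, 25, None, None, None, 45, 39]


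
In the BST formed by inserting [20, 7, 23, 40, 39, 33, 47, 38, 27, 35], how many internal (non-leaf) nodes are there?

Tree built from: [20, 7, 23, 40, 39, 33, 47, 38, 27, 35]
Tree (level-order array): [20, 7, 23, None, None, None, 40, 39, 47, 33, None, None, None, 27, 38, None, None, 35]
Rule: An internal node has at least one child.
Per-node child counts:
  node 20: 2 child(ren)
  node 7: 0 child(ren)
  node 23: 1 child(ren)
  node 40: 2 child(ren)
  node 39: 1 child(ren)
  node 33: 2 child(ren)
  node 27: 0 child(ren)
  node 38: 1 child(ren)
  node 35: 0 child(ren)
  node 47: 0 child(ren)
Matching nodes: [20, 23, 40, 39, 33, 38]
Count of internal (non-leaf) nodes: 6


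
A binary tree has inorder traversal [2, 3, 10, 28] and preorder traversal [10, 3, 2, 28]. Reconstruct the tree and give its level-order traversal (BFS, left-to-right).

Inorder:  [2, 3, 10, 28]
Preorder: [10, 3, 2, 28]
Algorithm: preorder visits root first, so consume preorder in order;
for each root, split the current inorder slice at that value into
left-subtree inorder and right-subtree inorder, then recurse.
Recursive splits:
  root=10; inorder splits into left=[2, 3], right=[28]
  root=3; inorder splits into left=[2], right=[]
  root=2; inorder splits into left=[], right=[]
  root=28; inorder splits into left=[], right=[]
Reconstructed level-order: [10, 3, 28, 2]


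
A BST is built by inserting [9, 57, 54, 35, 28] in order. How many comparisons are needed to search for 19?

Search path for 19: 9 -> 57 -> 54 -> 35 -> 28
Found: False
Comparisons: 5


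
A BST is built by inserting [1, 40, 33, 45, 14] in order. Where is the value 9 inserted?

Starting tree (level order): [1, None, 40, 33, 45, 14]
Insertion path: 1 -> 40 -> 33 -> 14
Result: insert 9 as left child of 14
Final tree (level order): [1, None, 40, 33, 45, 14, None, None, None, 9]


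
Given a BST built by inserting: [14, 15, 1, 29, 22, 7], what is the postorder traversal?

Tree insertion order: [14, 15, 1, 29, 22, 7]
Tree (level-order array): [14, 1, 15, None, 7, None, 29, None, None, 22]
Postorder traversal: [7, 1, 22, 29, 15, 14]


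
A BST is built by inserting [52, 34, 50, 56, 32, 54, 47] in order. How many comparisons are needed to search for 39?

Search path for 39: 52 -> 34 -> 50 -> 47
Found: False
Comparisons: 4


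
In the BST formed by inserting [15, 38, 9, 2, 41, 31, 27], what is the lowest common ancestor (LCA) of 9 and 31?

Tree insertion order: [15, 38, 9, 2, 41, 31, 27]
Tree (level-order array): [15, 9, 38, 2, None, 31, 41, None, None, 27]
In a BST, the LCA of p=9, q=31 is the first node v on the
root-to-leaf path with p <= v <= q (go left if both < v, right if both > v).
Walk from root:
  at 15: 9 <= 15 <= 31, this is the LCA
LCA = 15


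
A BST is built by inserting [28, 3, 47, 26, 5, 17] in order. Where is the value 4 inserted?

Starting tree (level order): [28, 3, 47, None, 26, None, None, 5, None, None, 17]
Insertion path: 28 -> 3 -> 26 -> 5
Result: insert 4 as left child of 5
Final tree (level order): [28, 3, 47, None, 26, None, None, 5, None, 4, 17]


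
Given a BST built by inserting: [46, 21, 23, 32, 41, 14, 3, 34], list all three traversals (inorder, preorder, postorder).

Tree insertion order: [46, 21, 23, 32, 41, 14, 3, 34]
Tree (level-order array): [46, 21, None, 14, 23, 3, None, None, 32, None, None, None, 41, 34]
Inorder (L, root, R): [3, 14, 21, 23, 32, 34, 41, 46]
Preorder (root, L, R): [46, 21, 14, 3, 23, 32, 41, 34]
Postorder (L, R, root): [3, 14, 34, 41, 32, 23, 21, 46]


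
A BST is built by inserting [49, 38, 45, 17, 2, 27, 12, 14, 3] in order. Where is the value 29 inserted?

Starting tree (level order): [49, 38, None, 17, 45, 2, 27, None, None, None, 12, None, None, 3, 14]
Insertion path: 49 -> 38 -> 17 -> 27
Result: insert 29 as right child of 27
Final tree (level order): [49, 38, None, 17, 45, 2, 27, None, None, None, 12, None, 29, 3, 14]


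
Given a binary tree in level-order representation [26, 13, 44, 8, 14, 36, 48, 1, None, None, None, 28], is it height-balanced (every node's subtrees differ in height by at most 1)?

Tree (level-order array): [26, 13, 44, 8, 14, 36, 48, 1, None, None, None, 28]
Definition: a tree is height-balanced if, at every node, |h(left) - h(right)| <= 1 (empty subtree has height -1).
Bottom-up per-node check:
  node 1: h_left=-1, h_right=-1, diff=0 [OK], height=0
  node 8: h_left=0, h_right=-1, diff=1 [OK], height=1
  node 14: h_left=-1, h_right=-1, diff=0 [OK], height=0
  node 13: h_left=1, h_right=0, diff=1 [OK], height=2
  node 28: h_left=-1, h_right=-1, diff=0 [OK], height=0
  node 36: h_left=0, h_right=-1, diff=1 [OK], height=1
  node 48: h_left=-1, h_right=-1, diff=0 [OK], height=0
  node 44: h_left=1, h_right=0, diff=1 [OK], height=2
  node 26: h_left=2, h_right=2, diff=0 [OK], height=3
All nodes satisfy the balance condition.
Result: Balanced


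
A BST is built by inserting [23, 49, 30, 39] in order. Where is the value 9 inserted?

Starting tree (level order): [23, None, 49, 30, None, None, 39]
Insertion path: 23
Result: insert 9 as left child of 23
Final tree (level order): [23, 9, 49, None, None, 30, None, None, 39]


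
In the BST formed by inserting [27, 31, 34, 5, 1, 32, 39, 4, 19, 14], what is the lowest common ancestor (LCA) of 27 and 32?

Tree insertion order: [27, 31, 34, 5, 1, 32, 39, 4, 19, 14]
Tree (level-order array): [27, 5, 31, 1, 19, None, 34, None, 4, 14, None, 32, 39]
In a BST, the LCA of p=27, q=32 is the first node v on the
root-to-leaf path with p <= v <= q (go left if both < v, right if both > v).
Walk from root:
  at 27: 27 <= 27 <= 32, this is the LCA
LCA = 27


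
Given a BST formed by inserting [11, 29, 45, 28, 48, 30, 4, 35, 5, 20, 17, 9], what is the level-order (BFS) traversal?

Tree insertion order: [11, 29, 45, 28, 48, 30, 4, 35, 5, 20, 17, 9]
Tree (level-order array): [11, 4, 29, None, 5, 28, 45, None, 9, 20, None, 30, 48, None, None, 17, None, None, 35]
BFS from the root, enqueuing left then right child of each popped node:
  queue [11] -> pop 11, enqueue [4, 29], visited so far: [11]
  queue [4, 29] -> pop 4, enqueue [5], visited so far: [11, 4]
  queue [29, 5] -> pop 29, enqueue [28, 45], visited so far: [11, 4, 29]
  queue [5, 28, 45] -> pop 5, enqueue [9], visited so far: [11, 4, 29, 5]
  queue [28, 45, 9] -> pop 28, enqueue [20], visited so far: [11, 4, 29, 5, 28]
  queue [45, 9, 20] -> pop 45, enqueue [30, 48], visited so far: [11, 4, 29, 5, 28, 45]
  queue [9, 20, 30, 48] -> pop 9, enqueue [none], visited so far: [11, 4, 29, 5, 28, 45, 9]
  queue [20, 30, 48] -> pop 20, enqueue [17], visited so far: [11, 4, 29, 5, 28, 45, 9, 20]
  queue [30, 48, 17] -> pop 30, enqueue [35], visited so far: [11, 4, 29, 5, 28, 45, 9, 20, 30]
  queue [48, 17, 35] -> pop 48, enqueue [none], visited so far: [11, 4, 29, 5, 28, 45, 9, 20, 30, 48]
  queue [17, 35] -> pop 17, enqueue [none], visited so far: [11, 4, 29, 5, 28, 45, 9, 20, 30, 48, 17]
  queue [35] -> pop 35, enqueue [none], visited so far: [11, 4, 29, 5, 28, 45, 9, 20, 30, 48, 17, 35]
Result: [11, 4, 29, 5, 28, 45, 9, 20, 30, 48, 17, 35]


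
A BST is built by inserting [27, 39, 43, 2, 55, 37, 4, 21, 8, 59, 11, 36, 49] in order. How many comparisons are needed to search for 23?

Search path for 23: 27 -> 2 -> 4 -> 21
Found: False
Comparisons: 4


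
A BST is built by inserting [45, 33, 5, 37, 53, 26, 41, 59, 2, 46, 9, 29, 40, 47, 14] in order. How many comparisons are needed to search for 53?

Search path for 53: 45 -> 53
Found: True
Comparisons: 2


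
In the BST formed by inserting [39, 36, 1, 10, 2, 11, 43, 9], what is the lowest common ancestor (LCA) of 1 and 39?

Tree insertion order: [39, 36, 1, 10, 2, 11, 43, 9]
Tree (level-order array): [39, 36, 43, 1, None, None, None, None, 10, 2, 11, None, 9]
In a BST, the LCA of p=1, q=39 is the first node v on the
root-to-leaf path with p <= v <= q (go left if both < v, right if both > v).
Walk from root:
  at 39: 1 <= 39 <= 39, this is the LCA
LCA = 39


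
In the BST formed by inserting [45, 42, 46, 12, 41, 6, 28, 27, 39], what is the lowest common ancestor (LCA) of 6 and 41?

Tree insertion order: [45, 42, 46, 12, 41, 6, 28, 27, 39]
Tree (level-order array): [45, 42, 46, 12, None, None, None, 6, 41, None, None, 28, None, 27, 39]
In a BST, the LCA of p=6, q=41 is the first node v on the
root-to-leaf path with p <= v <= q (go left if both < v, right if both > v).
Walk from root:
  at 45: both 6 and 41 < 45, go left
  at 42: both 6 and 41 < 42, go left
  at 12: 6 <= 12 <= 41, this is the LCA
LCA = 12


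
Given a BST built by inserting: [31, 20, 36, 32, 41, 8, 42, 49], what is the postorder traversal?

Tree insertion order: [31, 20, 36, 32, 41, 8, 42, 49]
Tree (level-order array): [31, 20, 36, 8, None, 32, 41, None, None, None, None, None, 42, None, 49]
Postorder traversal: [8, 20, 32, 49, 42, 41, 36, 31]


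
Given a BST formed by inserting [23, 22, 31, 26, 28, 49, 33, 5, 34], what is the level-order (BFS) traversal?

Tree insertion order: [23, 22, 31, 26, 28, 49, 33, 5, 34]
Tree (level-order array): [23, 22, 31, 5, None, 26, 49, None, None, None, 28, 33, None, None, None, None, 34]
BFS from the root, enqueuing left then right child of each popped node:
  queue [23] -> pop 23, enqueue [22, 31], visited so far: [23]
  queue [22, 31] -> pop 22, enqueue [5], visited so far: [23, 22]
  queue [31, 5] -> pop 31, enqueue [26, 49], visited so far: [23, 22, 31]
  queue [5, 26, 49] -> pop 5, enqueue [none], visited so far: [23, 22, 31, 5]
  queue [26, 49] -> pop 26, enqueue [28], visited so far: [23, 22, 31, 5, 26]
  queue [49, 28] -> pop 49, enqueue [33], visited so far: [23, 22, 31, 5, 26, 49]
  queue [28, 33] -> pop 28, enqueue [none], visited so far: [23, 22, 31, 5, 26, 49, 28]
  queue [33] -> pop 33, enqueue [34], visited so far: [23, 22, 31, 5, 26, 49, 28, 33]
  queue [34] -> pop 34, enqueue [none], visited so far: [23, 22, 31, 5, 26, 49, 28, 33, 34]
Result: [23, 22, 31, 5, 26, 49, 28, 33, 34]


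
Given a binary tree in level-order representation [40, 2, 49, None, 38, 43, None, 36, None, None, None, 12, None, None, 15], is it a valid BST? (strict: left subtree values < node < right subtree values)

Level-order array: [40, 2, 49, None, 38, 43, None, 36, None, None, None, 12, None, None, 15]
Validate using subtree bounds (lo, hi): at each node, require lo < value < hi,
then recurse left with hi=value and right with lo=value.
Preorder trace (stopping at first violation):
  at node 40 with bounds (-inf, +inf): OK
  at node 2 with bounds (-inf, 40): OK
  at node 38 with bounds (2, 40): OK
  at node 36 with bounds (2, 38): OK
  at node 12 with bounds (2, 36): OK
  at node 15 with bounds (12, 36): OK
  at node 49 with bounds (40, +inf): OK
  at node 43 with bounds (40, 49): OK
No violation found at any node.
Result: Valid BST


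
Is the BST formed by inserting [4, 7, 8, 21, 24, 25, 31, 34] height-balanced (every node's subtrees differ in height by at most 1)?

Tree (level-order array): [4, None, 7, None, 8, None, 21, None, 24, None, 25, None, 31, None, 34]
Definition: a tree is height-balanced if, at every node, |h(left) - h(right)| <= 1 (empty subtree has height -1).
Bottom-up per-node check:
  node 34: h_left=-1, h_right=-1, diff=0 [OK], height=0
  node 31: h_left=-1, h_right=0, diff=1 [OK], height=1
  node 25: h_left=-1, h_right=1, diff=2 [FAIL (|-1-1|=2 > 1)], height=2
  node 24: h_left=-1, h_right=2, diff=3 [FAIL (|-1-2|=3 > 1)], height=3
  node 21: h_left=-1, h_right=3, diff=4 [FAIL (|-1-3|=4 > 1)], height=4
  node 8: h_left=-1, h_right=4, diff=5 [FAIL (|-1-4|=5 > 1)], height=5
  node 7: h_left=-1, h_right=5, diff=6 [FAIL (|-1-5|=6 > 1)], height=6
  node 4: h_left=-1, h_right=6, diff=7 [FAIL (|-1-6|=7 > 1)], height=7
Node 25 violates the condition: |-1 - 1| = 2 > 1.
Result: Not balanced


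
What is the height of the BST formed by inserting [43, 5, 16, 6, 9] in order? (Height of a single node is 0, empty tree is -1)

Insertion order: [43, 5, 16, 6, 9]
Tree (level-order array): [43, 5, None, None, 16, 6, None, None, 9]
Compute height bottom-up (empty subtree = -1):
  height(9) = 1 + max(-1, -1) = 0
  height(6) = 1 + max(-1, 0) = 1
  height(16) = 1 + max(1, -1) = 2
  height(5) = 1 + max(-1, 2) = 3
  height(43) = 1 + max(3, -1) = 4
Height = 4


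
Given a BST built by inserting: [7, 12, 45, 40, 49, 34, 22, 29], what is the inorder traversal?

Tree insertion order: [7, 12, 45, 40, 49, 34, 22, 29]
Tree (level-order array): [7, None, 12, None, 45, 40, 49, 34, None, None, None, 22, None, None, 29]
Inorder traversal: [7, 12, 22, 29, 34, 40, 45, 49]


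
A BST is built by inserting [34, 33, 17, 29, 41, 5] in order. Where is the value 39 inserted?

Starting tree (level order): [34, 33, 41, 17, None, None, None, 5, 29]
Insertion path: 34 -> 41
Result: insert 39 as left child of 41
Final tree (level order): [34, 33, 41, 17, None, 39, None, 5, 29]


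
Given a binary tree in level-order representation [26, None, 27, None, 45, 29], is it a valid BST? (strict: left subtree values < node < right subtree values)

Level-order array: [26, None, 27, None, 45, 29]
Validate using subtree bounds (lo, hi): at each node, require lo < value < hi,
then recurse left with hi=value and right with lo=value.
Preorder trace (stopping at first violation):
  at node 26 with bounds (-inf, +inf): OK
  at node 27 with bounds (26, +inf): OK
  at node 45 with bounds (27, +inf): OK
  at node 29 with bounds (27, 45): OK
No violation found at any node.
Result: Valid BST


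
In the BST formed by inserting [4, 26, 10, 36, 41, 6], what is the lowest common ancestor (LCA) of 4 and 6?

Tree insertion order: [4, 26, 10, 36, 41, 6]
Tree (level-order array): [4, None, 26, 10, 36, 6, None, None, 41]
In a BST, the LCA of p=4, q=6 is the first node v on the
root-to-leaf path with p <= v <= q (go left if both < v, right if both > v).
Walk from root:
  at 4: 4 <= 4 <= 6, this is the LCA
LCA = 4


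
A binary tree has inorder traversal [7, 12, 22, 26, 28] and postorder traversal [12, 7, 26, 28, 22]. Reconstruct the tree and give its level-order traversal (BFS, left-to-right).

Inorder:   [7, 12, 22, 26, 28]
Postorder: [12, 7, 26, 28, 22]
Algorithm: postorder visits root last, so walk postorder right-to-left;
each value is the root of the current inorder slice — split it at that
value, recurse on the right subtree first, then the left.
Recursive splits:
  root=22; inorder splits into left=[7, 12], right=[26, 28]
  root=28; inorder splits into left=[26], right=[]
  root=26; inorder splits into left=[], right=[]
  root=7; inorder splits into left=[], right=[12]
  root=12; inorder splits into left=[], right=[]
Reconstructed level-order: [22, 7, 28, 12, 26]


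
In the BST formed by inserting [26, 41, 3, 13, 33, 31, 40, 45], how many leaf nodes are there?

Tree built from: [26, 41, 3, 13, 33, 31, 40, 45]
Tree (level-order array): [26, 3, 41, None, 13, 33, 45, None, None, 31, 40]
Rule: A leaf has 0 children.
Per-node child counts:
  node 26: 2 child(ren)
  node 3: 1 child(ren)
  node 13: 0 child(ren)
  node 41: 2 child(ren)
  node 33: 2 child(ren)
  node 31: 0 child(ren)
  node 40: 0 child(ren)
  node 45: 0 child(ren)
Matching nodes: [13, 31, 40, 45]
Count of leaf nodes: 4


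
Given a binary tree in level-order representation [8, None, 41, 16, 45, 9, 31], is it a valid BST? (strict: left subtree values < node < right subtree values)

Level-order array: [8, None, 41, 16, 45, 9, 31]
Validate using subtree bounds (lo, hi): at each node, require lo < value < hi,
then recurse left with hi=value and right with lo=value.
Preorder trace (stopping at first violation):
  at node 8 with bounds (-inf, +inf): OK
  at node 41 with bounds (8, +inf): OK
  at node 16 with bounds (8, 41): OK
  at node 9 with bounds (8, 16): OK
  at node 31 with bounds (16, 41): OK
  at node 45 with bounds (41, +inf): OK
No violation found at any node.
Result: Valid BST


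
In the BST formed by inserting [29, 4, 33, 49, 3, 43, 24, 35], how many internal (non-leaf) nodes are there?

Tree built from: [29, 4, 33, 49, 3, 43, 24, 35]
Tree (level-order array): [29, 4, 33, 3, 24, None, 49, None, None, None, None, 43, None, 35]
Rule: An internal node has at least one child.
Per-node child counts:
  node 29: 2 child(ren)
  node 4: 2 child(ren)
  node 3: 0 child(ren)
  node 24: 0 child(ren)
  node 33: 1 child(ren)
  node 49: 1 child(ren)
  node 43: 1 child(ren)
  node 35: 0 child(ren)
Matching nodes: [29, 4, 33, 49, 43]
Count of internal (non-leaf) nodes: 5


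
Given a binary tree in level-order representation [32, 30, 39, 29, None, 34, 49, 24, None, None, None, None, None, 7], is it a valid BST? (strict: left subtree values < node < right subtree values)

Level-order array: [32, 30, 39, 29, None, 34, 49, 24, None, None, None, None, None, 7]
Validate using subtree bounds (lo, hi): at each node, require lo < value < hi,
then recurse left with hi=value and right with lo=value.
Preorder trace (stopping at first violation):
  at node 32 with bounds (-inf, +inf): OK
  at node 30 with bounds (-inf, 32): OK
  at node 29 with bounds (-inf, 30): OK
  at node 24 with bounds (-inf, 29): OK
  at node 7 with bounds (-inf, 24): OK
  at node 39 with bounds (32, +inf): OK
  at node 34 with bounds (32, 39): OK
  at node 49 with bounds (39, +inf): OK
No violation found at any node.
Result: Valid BST


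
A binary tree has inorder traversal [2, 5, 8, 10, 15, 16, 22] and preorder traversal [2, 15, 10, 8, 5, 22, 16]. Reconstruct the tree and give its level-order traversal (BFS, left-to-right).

Inorder:  [2, 5, 8, 10, 15, 16, 22]
Preorder: [2, 15, 10, 8, 5, 22, 16]
Algorithm: preorder visits root first, so consume preorder in order;
for each root, split the current inorder slice at that value into
left-subtree inorder and right-subtree inorder, then recurse.
Recursive splits:
  root=2; inorder splits into left=[], right=[5, 8, 10, 15, 16, 22]
  root=15; inorder splits into left=[5, 8, 10], right=[16, 22]
  root=10; inorder splits into left=[5, 8], right=[]
  root=8; inorder splits into left=[5], right=[]
  root=5; inorder splits into left=[], right=[]
  root=22; inorder splits into left=[16], right=[]
  root=16; inorder splits into left=[], right=[]
Reconstructed level-order: [2, 15, 10, 22, 8, 16, 5]


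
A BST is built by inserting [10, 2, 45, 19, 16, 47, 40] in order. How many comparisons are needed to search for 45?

Search path for 45: 10 -> 45
Found: True
Comparisons: 2


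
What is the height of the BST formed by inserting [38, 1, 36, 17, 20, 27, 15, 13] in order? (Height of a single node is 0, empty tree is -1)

Insertion order: [38, 1, 36, 17, 20, 27, 15, 13]
Tree (level-order array): [38, 1, None, None, 36, 17, None, 15, 20, 13, None, None, 27]
Compute height bottom-up (empty subtree = -1):
  height(13) = 1 + max(-1, -1) = 0
  height(15) = 1 + max(0, -1) = 1
  height(27) = 1 + max(-1, -1) = 0
  height(20) = 1 + max(-1, 0) = 1
  height(17) = 1 + max(1, 1) = 2
  height(36) = 1 + max(2, -1) = 3
  height(1) = 1 + max(-1, 3) = 4
  height(38) = 1 + max(4, -1) = 5
Height = 5


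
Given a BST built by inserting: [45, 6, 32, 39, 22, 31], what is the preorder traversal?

Tree insertion order: [45, 6, 32, 39, 22, 31]
Tree (level-order array): [45, 6, None, None, 32, 22, 39, None, 31]
Preorder traversal: [45, 6, 32, 22, 31, 39]


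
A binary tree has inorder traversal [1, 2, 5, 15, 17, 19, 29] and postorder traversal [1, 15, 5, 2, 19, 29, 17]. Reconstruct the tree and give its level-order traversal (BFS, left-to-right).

Inorder:   [1, 2, 5, 15, 17, 19, 29]
Postorder: [1, 15, 5, 2, 19, 29, 17]
Algorithm: postorder visits root last, so walk postorder right-to-left;
each value is the root of the current inorder slice — split it at that
value, recurse on the right subtree first, then the left.
Recursive splits:
  root=17; inorder splits into left=[1, 2, 5, 15], right=[19, 29]
  root=29; inorder splits into left=[19], right=[]
  root=19; inorder splits into left=[], right=[]
  root=2; inorder splits into left=[1], right=[5, 15]
  root=5; inorder splits into left=[], right=[15]
  root=15; inorder splits into left=[], right=[]
  root=1; inorder splits into left=[], right=[]
Reconstructed level-order: [17, 2, 29, 1, 5, 19, 15]


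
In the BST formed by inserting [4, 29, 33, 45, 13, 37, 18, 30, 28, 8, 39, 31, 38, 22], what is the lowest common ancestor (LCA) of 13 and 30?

Tree insertion order: [4, 29, 33, 45, 13, 37, 18, 30, 28, 8, 39, 31, 38, 22]
Tree (level-order array): [4, None, 29, 13, 33, 8, 18, 30, 45, None, None, None, 28, None, 31, 37, None, 22, None, None, None, None, 39, None, None, 38]
In a BST, the LCA of p=13, q=30 is the first node v on the
root-to-leaf path with p <= v <= q (go left if both < v, right if both > v).
Walk from root:
  at 4: both 13 and 30 > 4, go right
  at 29: 13 <= 29 <= 30, this is the LCA
LCA = 29


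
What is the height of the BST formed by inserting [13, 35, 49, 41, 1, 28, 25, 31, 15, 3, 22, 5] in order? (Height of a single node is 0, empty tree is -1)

Insertion order: [13, 35, 49, 41, 1, 28, 25, 31, 15, 3, 22, 5]
Tree (level-order array): [13, 1, 35, None, 3, 28, 49, None, 5, 25, 31, 41, None, None, None, 15, None, None, None, None, None, None, 22]
Compute height bottom-up (empty subtree = -1):
  height(5) = 1 + max(-1, -1) = 0
  height(3) = 1 + max(-1, 0) = 1
  height(1) = 1 + max(-1, 1) = 2
  height(22) = 1 + max(-1, -1) = 0
  height(15) = 1 + max(-1, 0) = 1
  height(25) = 1 + max(1, -1) = 2
  height(31) = 1 + max(-1, -1) = 0
  height(28) = 1 + max(2, 0) = 3
  height(41) = 1 + max(-1, -1) = 0
  height(49) = 1 + max(0, -1) = 1
  height(35) = 1 + max(3, 1) = 4
  height(13) = 1 + max(2, 4) = 5
Height = 5


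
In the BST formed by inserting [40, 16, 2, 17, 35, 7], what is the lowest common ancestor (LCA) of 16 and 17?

Tree insertion order: [40, 16, 2, 17, 35, 7]
Tree (level-order array): [40, 16, None, 2, 17, None, 7, None, 35]
In a BST, the LCA of p=16, q=17 is the first node v on the
root-to-leaf path with p <= v <= q (go left if both < v, right if both > v).
Walk from root:
  at 40: both 16 and 17 < 40, go left
  at 16: 16 <= 16 <= 17, this is the LCA
LCA = 16


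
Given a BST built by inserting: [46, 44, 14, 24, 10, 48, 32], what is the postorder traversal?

Tree insertion order: [46, 44, 14, 24, 10, 48, 32]
Tree (level-order array): [46, 44, 48, 14, None, None, None, 10, 24, None, None, None, 32]
Postorder traversal: [10, 32, 24, 14, 44, 48, 46]


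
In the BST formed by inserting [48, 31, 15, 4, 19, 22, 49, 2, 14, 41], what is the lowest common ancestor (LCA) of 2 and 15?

Tree insertion order: [48, 31, 15, 4, 19, 22, 49, 2, 14, 41]
Tree (level-order array): [48, 31, 49, 15, 41, None, None, 4, 19, None, None, 2, 14, None, 22]
In a BST, the LCA of p=2, q=15 is the first node v on the
root-to-leaf path with p <= v <= q (go left if both < v, right if both > v).
Walk from root:
  at 48: both 2 and 15 < 48, go left
  at 31: both 2 and 15 < 31, go left
  at 15: 2 <= 15 <= 15, this is the LCA
LCA = 15


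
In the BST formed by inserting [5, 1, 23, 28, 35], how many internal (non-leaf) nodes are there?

Tree built from: [5, 1, 23, 28, 35]
Tree (level-order array): [5, 1, 23, None, None, None, 28, None, 35]
Rule: An internal node has at least one child.
Per-node child counts:
  node 5: 2 child(ren)
  node 1: 0 child(ren)
  node 23: 1 child(ren)
  node 28: 1 child(ren)
  node 35: 0 child(ren)
Matching nodes: [5, 23, 28]
Count of internal (non-leaf) nodes: 3


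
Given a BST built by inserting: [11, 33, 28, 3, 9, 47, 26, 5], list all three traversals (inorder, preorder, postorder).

Tree insertion order: [11, 33, 28, 3, 9, 47, 26, 5]
Tree (level-order array): [11, 3, 33, None, 9, 28, 47, 5, None, 26]
Inorder (L, root, R): [3, 5, 9, 11, 26, 28, 33, 47]
Preorder (root, L, R): [11, 3, 9, 5, 33, 28, 26, 47]
Postorder (L, R, root): [5, 9, 3, 26, 28, 47, 33, 11]


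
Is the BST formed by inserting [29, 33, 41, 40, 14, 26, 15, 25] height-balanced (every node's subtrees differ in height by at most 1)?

Tree (level-order array): [29, 14, 33, None, 26, None, 41, 15, None, 40, None, None, 25]
Definition: a tree is height-balanced if, at every node, |h(left) - h(right)| <= 1 (empty subtree has height -1).
Bottom-up per-node check:
  node 25: h_left=-1, h_right=-1, diff=0 [OK], height=0
  node 15: h_left=-1, h_right=0, diff=1 [OK], height=1
  node 26: h_left=1, h_right=-1, diff=2 [FAIL (|1--1|=2 > 1)], height=2
  node 14: h_left=-1, h_right=2, diff=3 [FAIL (|-1-2|=3 > 1)], height=3
  node 40: h_left=-1, h_right=-1, diff=0 [OK], height=0
  node 41: h_left=0, h_right=-1, diff=1 [OK], height=1
  node 33: h_left=-1, h_right=1, diff=2 [FAIL (|-1-1|=2 > 1)], height=2
  node 29: h_left=3, h_right=2, diff=1 [OK], height=4
Node 26 violates the condition: |1 - -1| = 2 > 1.
Result: Not balanced


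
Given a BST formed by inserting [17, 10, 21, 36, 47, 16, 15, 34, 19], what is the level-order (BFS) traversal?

Tree insertion order: [17, 10, 21, 36, 47, 16, 15, 34, 19]
Tree (level-order array): [17, 10, 21, None, 16, 19, 36, 15, None, None, None, 34, 47]
BFS from the root, enqueuing left then right child of each popped node:
  queue [17] -> pop 17, enqueue [10, 21], visited so far: [17]
  queue [10, 21] -> pop 10, enqueue [16], visited so far: [17, 10]
  queue [21, 16] -> pop 21, enqueue [19, 36], visited so far: [17, 10, 21]
  queue [16, 19, 36] -> pop 16, enqueue [15], visited so far: [17, 10, 21, 16]
  queue [19, 36, 15] -> pop 19, enqueue [none], visited so far: [17, 10, 21, 16, 19]
  queue [36, 15] -> pop 36, enqueue [34, 47], visited so far: [17, 10, 21, 16, 19, 36]
  queue [15, 34, 47] -> pop 15, enqueue [none], visited so far: [17, 10, 21, 16, 19, 36, 15]
  queue [34, 47] -> pop 34, enqueue [none], visited so far: [17, 10, 21, 16, 19, 36, 15, 34]
  queue [47] -> pop 47, enqueue [none], visited so far: [17, 10, 21, 16, 19, 36, 15, 34, 47]
Result: [17, 10, 21, 16, 19, 36, 15, 34, 47]


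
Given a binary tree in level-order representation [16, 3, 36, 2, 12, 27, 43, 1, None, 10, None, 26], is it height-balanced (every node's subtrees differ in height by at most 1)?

Tree (level-order array): [16, 3, 36, 2, 12, 27, 43, 1, None, 10, None, 26]
Definition: a tree is height-balanced if, at every node, |h(left) - h(right)| <= 1 (empty subtree has height -1).
Bottom-up per-node check:
  node 1: h_left=-1, h_right=-1, diff=0 [OK], height=0
  node 2: h_left=0, h_right=-1, diff=1 [OK], height=1
  node 10: h_left=-1, h_right=-1, diff=0 [OK], height=0
  node 12: h_left=0, h_right=-1, diff=1 [OK], height=1
  node 3: h_left=1, h_right=1, diff=0 [OK], height=2
  node 26: h_left=-1, h_right=-1, diff=0 [OK], height=0
  node 27: h_left=0, h_right=-1, diff=1 [OK], height=1
  node 43: h_left=-1, h_right=-1, diff=0 [OK], height=0
  node 36: h_left=1, h_right=0, diff=1 [OK], height=2
  node 16: h_left=2, h_right=2, diff=0 [OK], height=3
All nodes satisfy the balance condition.
Result: Balanced


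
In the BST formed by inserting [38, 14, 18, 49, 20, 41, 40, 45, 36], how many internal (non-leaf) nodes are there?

Tree built from: [38, 14, 18, 49, 20, 41, 40, 45, 36]
Tree (level-order array): [38, 14, 49, None, 18, 41, None, None, 20, 40, 45, None, 36]
Rule: An internal node has at least one child.
Per-node child counts:
  node 38: 2 child(ren)
  node 14: 1 child(ren)
  node 18: 1 child(ren)
  node 20: 1 child(ren)
  node 36: 0 child(ren)
  node 49: 1 child(ren)
  node 41: 2 child(ren)
  node 40: 0 child(ren)
  node 45: 0 child(ren)
Matching nodes: [38, 14, 18, 20, 49, 41]
Count of internal (non-leaf) nodes: 6


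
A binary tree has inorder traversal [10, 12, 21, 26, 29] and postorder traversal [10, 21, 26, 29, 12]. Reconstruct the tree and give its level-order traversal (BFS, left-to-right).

Inorder:   [10, 12, 21, 26, 29]
Postorder: [10, 21, 26, 29, 12]
Algorithm: postorder visits root last, so walk postorder right-to-left;
each value is the root of the current inorder slice — split it at that
value, recurse on the right subtree first, then the left.
Recursive splits:
  root=12; inorder splits into left=[10], right=[21, 26, 29]
  root=29; inorder splits into left=[21, 26], right=[]
  root=26; inorder splits into left=[21], right=[]
  root=21; inorder splits into left=[], right=[]
  root=10; inorder splits into left=[], right=[]
Reconstructed level-order: [12, 10, 29, 26, 21]


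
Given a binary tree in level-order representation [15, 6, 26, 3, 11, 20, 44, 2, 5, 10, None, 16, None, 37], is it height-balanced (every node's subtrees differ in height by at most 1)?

Tree (level-order array): [15, 6, 26, 3, 11, 20, 44, 2, 5, 10, None, 16, None, 37]
Definition: a tree is height-balanced if, at every node, |h(left) - h(right)| <= 1 (empty subtree has height -1).
Bottom-up per-node check:
  node 2: h_left=-1, h_right=-1, diff=0 [OK], height=0
  node 5: h_left=-1, h_right=-1, diff=0 [OK], height=0
  node 3: h_left=0, h_right=0, diff=0 [OK], height=1
  node 10: h_left=-1, h_right=-1, diff=0 [OK], height=0
  node 11: h_left=0, h_right=-1, diff=1 [OK], height=1
  node 6: h_left=1, h_right=1, diff=0 [OK], height=2
  node 16: h_left=-1, h_right=-1, diff=0 [OK], height=0
  node 20: h_left=0, h_right=-1, diff=1 [OK], height=1
  node 37: h_left=-1, h_right=-1, diff=0 [OK], height=0
  node 44: h_left=0, h_right=-1, diff=1 [OK], height=1
  node 26: h_left=1, h_right=1, diff=0 [OK], height=2
  node 15: h_left=2, h_right=2, diff=0 [OK], height=3
All nodes satisfy the balance condition.
Result: Balanced


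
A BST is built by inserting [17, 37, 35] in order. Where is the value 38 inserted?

Starting tree (level order): [17, None, 37, 35]
Insertion path: 17 -> 37
Result: insert 38 as right child of 37
Final tree (level order): [17, None, 37, 35, 38]


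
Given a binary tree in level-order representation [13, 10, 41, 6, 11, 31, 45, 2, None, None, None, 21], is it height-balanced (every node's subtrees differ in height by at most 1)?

Tree (level-order array): [13, 10, 41, 6, 11, 31, 45, 2, None, None, None, 21]
Definition: a tree is height-balanced if, at every node, |h(left) - h(right)| <= 1 (empty subtree has height -1).
Bottom-up per-node check:
  node 2: h_left=-1, h_right=-1, diff=0 [OK], height=0
  node 6: h_left=0, h_right=-1, diff=1 [OK], height=1
  node 11: h_left=-1, h_right=-1, diff=0 [OK], height=0
  node 10: h_left=1, h_right=0, diff=1 [OK], height=2
  node 21: h_left=-1, h_right=-1, diff=0 [OK], height=0
  node 31: h_left=0, h_right=-1, diff=1 [OK], height=1
  node 45: h_left=-1, h_right=-1, diff=0 [OK], height=0
  node 41: h_left=1, h_right=0, diff=1 [OK], height=2
  node 13: h_left=2, h_right=2, diff=0 [OK], height=3
All nodes satisfy the balance condition.
Result: Balanced


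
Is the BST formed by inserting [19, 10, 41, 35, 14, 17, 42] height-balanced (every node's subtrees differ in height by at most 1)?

Tree (level-order array): [19, 10, 41, None, 14, 35, 42, None, 17]
Definition: a tree is height-balanced if, at every node, |h(left) - h(right)| <= 1 (empty subtree has height -1).
Bottom-up per-node check:
  node 17: h_left=-1, h_right=-1, diff=0 [OK], height=0
  node 14: h_left=-1, h_right=0, diff=1 [OK], height=1
  node 10: h_left=-1, h_right=1, diff=2 [FAIL (|-1-1|=2 > 1)], height=2
  node 35: h_left=-1, h_right=-1, diff=0 [OK], height=0
  node 42: h_left=-1, h_right=-1, diff=0 [OK], height=0
  node 41: h_left=0, h_right=0, diff=0 [OK], height=1
  node 19: h_left=2, h_right=1, diff=1 [OK], height=3
Node 10 violates the condition: |-1 - 1| = 2 > 1.
Result: Not balanced
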